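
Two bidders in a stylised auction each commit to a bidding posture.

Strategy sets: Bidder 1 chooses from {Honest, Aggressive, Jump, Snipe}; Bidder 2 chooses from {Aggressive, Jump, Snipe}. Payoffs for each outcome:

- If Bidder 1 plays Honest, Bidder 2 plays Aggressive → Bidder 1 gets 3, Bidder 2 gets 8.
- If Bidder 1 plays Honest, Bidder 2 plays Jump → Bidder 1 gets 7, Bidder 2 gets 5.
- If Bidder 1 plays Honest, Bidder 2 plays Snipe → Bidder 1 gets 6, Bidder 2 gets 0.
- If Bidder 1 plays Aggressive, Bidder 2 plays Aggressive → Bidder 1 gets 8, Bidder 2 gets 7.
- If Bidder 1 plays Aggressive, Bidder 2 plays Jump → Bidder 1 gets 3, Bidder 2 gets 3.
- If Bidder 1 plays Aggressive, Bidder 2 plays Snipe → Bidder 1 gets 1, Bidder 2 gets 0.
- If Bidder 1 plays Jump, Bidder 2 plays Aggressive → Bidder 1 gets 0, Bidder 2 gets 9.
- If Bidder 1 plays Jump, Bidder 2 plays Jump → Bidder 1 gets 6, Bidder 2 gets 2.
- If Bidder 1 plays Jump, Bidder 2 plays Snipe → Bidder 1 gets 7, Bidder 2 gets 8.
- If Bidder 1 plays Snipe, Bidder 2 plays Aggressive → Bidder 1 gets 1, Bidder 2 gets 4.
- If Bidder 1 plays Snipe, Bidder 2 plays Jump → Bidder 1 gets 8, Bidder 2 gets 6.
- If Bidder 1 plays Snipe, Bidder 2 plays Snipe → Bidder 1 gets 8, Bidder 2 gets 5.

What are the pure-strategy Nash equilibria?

Check each profile: it is a Nash equilibrium iff no player can strictly gain by switching unilaterally.
(Honest, Aggressive): Bidder 1 can switch to Aggressive (3 → 8). Not NE.
(Honest, Jump): Bidder 1 can switch to Snipe (7 → 8). Not NE.
(Honest, Snipe): Bidder 1 can switch to Jump (6 → 7). Not NE.
(Aggressive, Aggressive): Bidder 1 gets 8, best alternative 3; Bidder 2 gets 7, best alternative 3. No profitable deviation — NE.
(Aggressive, Jump): Bidder 1 can switch to Honest (3 → 7). Not NE.
(Aggressive, Snipe): Bidder 1 can switch to Honest (1 → 6). Not NE.
(Jump, Aggressive): Bidder 1 can switch to Honest (0 → 3). Not NE.
(Jump, Jump): Bidder 1 can switch to Honest (6 → 7). Not NE.
(Jump, Snipe): Bidder 1 can switch to Snipe (7 → 8). Not NE.
(Snipe, Jump): Bidder 1 gets 8, best alternative 7; Bidder 2 gets 6, best alternative 5. No profitable deviation — NE.
(The remaining 2 profiles each have a profitable deviation by the same check.)

Pure-strategy Nash equilibria: (Aggressive, Aggressive); (Snipe, Jump)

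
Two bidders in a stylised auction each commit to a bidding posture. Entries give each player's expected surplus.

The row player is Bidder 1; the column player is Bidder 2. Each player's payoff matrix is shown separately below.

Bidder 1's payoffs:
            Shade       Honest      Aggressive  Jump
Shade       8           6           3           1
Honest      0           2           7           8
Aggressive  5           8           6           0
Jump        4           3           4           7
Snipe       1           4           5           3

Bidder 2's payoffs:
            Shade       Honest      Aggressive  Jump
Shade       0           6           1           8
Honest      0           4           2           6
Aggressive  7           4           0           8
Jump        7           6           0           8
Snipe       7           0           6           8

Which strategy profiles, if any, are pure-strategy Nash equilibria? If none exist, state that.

The unique pure-strategy Nash equilibrium is (Honest, Jump).

Bidder 1 against Shade: payoffs 8, 0, 5, 4, 1 → best response Shade.
Bidder 1 against Honest: payoffs 6, 2, 8, 3, 4 → best response Aggressive.
Bidder 1 against Aggressive: payoffs 3, 7, 6, 4, 5 → best response Honest.
Bidder 1 against Jump: payoffs 1, 8, 0, 7, 3 → best response Honest.
Bidder 2 against Shade: payoffs 0, 6, 1, 8 → best response Jump.
Bidder 2 against Honest: payoffs 0, 4, 2, 6 → best response Jump.
Bidder 2 against Aggressive: payoffs 7, 4, 0, 8 → best response Jump.
Bidder 2 against Jump: payoffs 7, 6, 0, 8 → best response Jump.
Bidder 2 against Snipe: payoffs 7, 0, 6, 8 → best response Jump.
Mutual best responses: (Honest, Jump).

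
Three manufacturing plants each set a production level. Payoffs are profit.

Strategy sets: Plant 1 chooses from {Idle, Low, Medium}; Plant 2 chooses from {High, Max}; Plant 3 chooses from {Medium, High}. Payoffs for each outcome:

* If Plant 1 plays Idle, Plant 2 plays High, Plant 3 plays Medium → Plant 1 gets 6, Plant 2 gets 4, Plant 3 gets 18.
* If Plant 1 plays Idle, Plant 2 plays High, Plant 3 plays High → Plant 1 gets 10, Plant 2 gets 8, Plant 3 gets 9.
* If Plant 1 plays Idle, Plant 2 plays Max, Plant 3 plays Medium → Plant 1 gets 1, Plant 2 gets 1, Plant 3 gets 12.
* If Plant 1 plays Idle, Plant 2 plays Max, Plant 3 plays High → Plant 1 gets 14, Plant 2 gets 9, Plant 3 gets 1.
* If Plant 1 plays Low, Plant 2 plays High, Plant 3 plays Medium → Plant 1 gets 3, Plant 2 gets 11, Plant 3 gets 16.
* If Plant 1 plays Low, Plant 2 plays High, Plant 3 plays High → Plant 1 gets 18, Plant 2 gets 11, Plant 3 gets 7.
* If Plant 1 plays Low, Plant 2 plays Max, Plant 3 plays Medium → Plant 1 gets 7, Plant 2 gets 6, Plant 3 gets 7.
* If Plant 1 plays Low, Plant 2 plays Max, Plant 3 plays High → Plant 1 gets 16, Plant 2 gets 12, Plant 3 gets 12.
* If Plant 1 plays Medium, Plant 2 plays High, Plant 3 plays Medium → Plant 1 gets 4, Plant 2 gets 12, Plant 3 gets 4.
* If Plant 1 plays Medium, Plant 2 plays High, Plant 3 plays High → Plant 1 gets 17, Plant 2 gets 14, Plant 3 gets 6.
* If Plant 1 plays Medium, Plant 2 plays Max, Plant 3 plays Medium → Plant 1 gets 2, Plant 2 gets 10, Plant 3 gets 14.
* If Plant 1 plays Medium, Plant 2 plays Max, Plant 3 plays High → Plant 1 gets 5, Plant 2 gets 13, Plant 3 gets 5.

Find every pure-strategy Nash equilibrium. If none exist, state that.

Plant 1 against (High, Medium): payoffs 6, 3, 4 → best response Idle.
Plant 1 against (High, High): payoffs 10, 18, 17 → best response Low.
Plant 1 against (Max, Medium): payoffs 1, 7, 2 → best response Low.
Plant 1 against (Max, High): payoffs 14, 16, 5 → best response Low.
Plant 2 against (Idle, Medium): payoffs 4, 1 → best response High.
Plant 2 against (Idle, High): payoffs 8, 9 → best response Max.
Plant 2 against (Low, Medium): payoffs 11, 6 → best response High.
Plant 2 against (Low, High): payoffs 11, 12 → best response Max.
Plant 2 against (Medium, Medium): payoffs 12, 10 → best response High.
Plant 2 against (Medium, High): payoffs 14, 13 → best response High.
Plant 3 against (Idle, High): payoffs 18, 9 → best response Medium.
Plant 3 against (Idle, Max): payoffs 12, 1 → best response Medium.
Plant 3 against (Low, High): payoffs 16, 7 → best response Medium.
Plant 3 against (Low, Max): payoffs 7, 12 → best response High.
Plant 3 against (Medium, High): payoffs 4, 6 → best response High.
Plant 3 against (Medium, Max): payoffs 14, 5 → best response Medium.
Mutual best responses: (Idle, High, Medium); (Low, Max, High).

The pure Nash equilibria are (Idle, High, Medium) and (Low, Max, High).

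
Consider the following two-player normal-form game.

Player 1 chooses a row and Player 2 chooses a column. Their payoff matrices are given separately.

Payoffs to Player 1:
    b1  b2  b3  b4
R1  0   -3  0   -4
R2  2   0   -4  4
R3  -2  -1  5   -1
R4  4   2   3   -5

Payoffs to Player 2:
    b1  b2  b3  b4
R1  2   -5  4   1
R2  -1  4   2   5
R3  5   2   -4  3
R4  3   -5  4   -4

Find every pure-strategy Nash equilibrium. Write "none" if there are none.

Player 1 against b1: payoffs 0, 2, -2, 4 → best response R4.
Player 1 against b2: payoffs -3, 0, -1, 2 → best response R4.
Player 1 against b3: payoffs 0, -4, 5, 3 → best response R3.
Player 1 against b4: payoffs -4, 4, -1, -5 → best response R2.
Player 2 against R1: payoffs 2, -5, 4, 1 → best response b3.
Player 2 against R2: payoffs -1, 4, 2, 5 → best response b4.
Player 2 against R3: payoffs 5, 2, -4, 3 → best response b1.
Player 2 against R4: payoffs 3, -5, 4, -4 → best response b3.
Mutual best responses: (R2, b4).

The unique pure-strategy Nash equilibrium is (R2, b4).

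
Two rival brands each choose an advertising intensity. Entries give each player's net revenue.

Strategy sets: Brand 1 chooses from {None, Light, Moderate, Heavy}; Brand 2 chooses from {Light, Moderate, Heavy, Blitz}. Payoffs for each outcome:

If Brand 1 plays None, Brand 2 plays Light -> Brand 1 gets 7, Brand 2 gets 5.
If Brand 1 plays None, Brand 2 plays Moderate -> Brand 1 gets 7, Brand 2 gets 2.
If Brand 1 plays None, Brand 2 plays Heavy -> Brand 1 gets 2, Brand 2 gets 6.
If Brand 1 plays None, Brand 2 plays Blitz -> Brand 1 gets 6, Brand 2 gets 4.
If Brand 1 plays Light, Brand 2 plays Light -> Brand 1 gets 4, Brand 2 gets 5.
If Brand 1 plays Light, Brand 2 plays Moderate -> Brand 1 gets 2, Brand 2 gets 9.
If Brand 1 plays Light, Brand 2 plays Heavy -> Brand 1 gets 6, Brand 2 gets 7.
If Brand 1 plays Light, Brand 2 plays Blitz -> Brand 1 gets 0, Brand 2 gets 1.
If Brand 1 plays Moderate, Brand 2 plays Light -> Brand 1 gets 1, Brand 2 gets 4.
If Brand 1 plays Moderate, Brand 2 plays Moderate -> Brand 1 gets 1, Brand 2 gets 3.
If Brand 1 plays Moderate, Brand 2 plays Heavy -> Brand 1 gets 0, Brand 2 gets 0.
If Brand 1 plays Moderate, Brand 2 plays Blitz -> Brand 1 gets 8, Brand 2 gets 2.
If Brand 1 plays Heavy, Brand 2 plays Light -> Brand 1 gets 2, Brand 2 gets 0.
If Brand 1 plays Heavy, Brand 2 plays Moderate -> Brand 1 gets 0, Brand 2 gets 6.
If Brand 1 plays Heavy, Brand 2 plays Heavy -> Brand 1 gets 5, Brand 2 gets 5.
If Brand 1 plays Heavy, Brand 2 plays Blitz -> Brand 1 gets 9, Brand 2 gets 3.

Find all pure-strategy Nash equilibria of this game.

Check each profile: it is a Nash equilibrium iff no player can strictly gain by switching unilaterally.
(None, Light): Brand 2 can switch to Heavy (5 → 6). Not NE.
(None, Moderate): Brand 2 can switch to Light (2 → 5). Not NE.
(None, Heavy): Brand 1 can switch to Light (2 → 6). Not NE.
(None, Blitz): Brand 1 can switch to Moderate (6 → 8). Not NE.
(Light, Light): Brand 1 can switch to None (4 → 7). Not NE.
(Light, Moderate): Brand 1 can switch to None (2 → 7). Not NE.
(Light, Heavy): Brand 2 can switch to Moderate (7 → 9). Not NE.
(Light, Blitz): Brand 1 can switch to None (0 → 6). Not NE.
(Moderate, Light): Brand 1 can switch to None (1 → 7). Not NE.
(Moderate, Moderate): Brand 1 can switch to None (1 → 7). Not NE.
(Moderate, Heavy): Brand 1 can switch to None (0 → 2). Not NE.
(Moderate, Blitz): Brand 1 can switch to Heavy (8 → 9). Not NE.
(The remaining 4 profiles each have a profitable deviation by the same check.)

This game has no pure Nash equilibrium.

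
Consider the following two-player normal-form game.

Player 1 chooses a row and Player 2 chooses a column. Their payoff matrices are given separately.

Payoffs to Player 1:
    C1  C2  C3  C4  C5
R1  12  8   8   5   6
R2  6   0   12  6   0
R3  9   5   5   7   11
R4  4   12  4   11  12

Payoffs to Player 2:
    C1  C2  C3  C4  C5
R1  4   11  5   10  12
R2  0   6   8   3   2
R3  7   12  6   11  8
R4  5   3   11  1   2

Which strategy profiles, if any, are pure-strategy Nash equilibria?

The unique pure-strategy Nash equilibrium is (R2, C3).

Mark each player's best response to every combination of opponents' strategies; a profile where every player is best-responding is a pure Nash equilibrium.
Player 1 against C1: payoffs 12, 6, 9, 4 → best response R1.
Player 1 against C2: payoffs 8, 0, 5, 12 → best response R4.
Player 1 against C3: payoffs 8, 12, 5, 4 → best response R2.
Player 1 against C4: payoffs 5, 6, 7, 11 → best response R4.
Player 1 against C5: payoffs 6, 0, 11, 12 → best response R4.
Player 2 against R1: payoffs 4, 11, 5, 10, 12 → best response C5.
Player 2 against R2: payoffs 0, 6, 8, 3, 2 → best response C3.
Player 2 against R3: payoffs 7, 12, 6, 11, 8 → best response C2.
Player 2 against R4: payoffs 5, 3, 11, 1, 2 → best response C3.
Mutual best responses: (R2, C3).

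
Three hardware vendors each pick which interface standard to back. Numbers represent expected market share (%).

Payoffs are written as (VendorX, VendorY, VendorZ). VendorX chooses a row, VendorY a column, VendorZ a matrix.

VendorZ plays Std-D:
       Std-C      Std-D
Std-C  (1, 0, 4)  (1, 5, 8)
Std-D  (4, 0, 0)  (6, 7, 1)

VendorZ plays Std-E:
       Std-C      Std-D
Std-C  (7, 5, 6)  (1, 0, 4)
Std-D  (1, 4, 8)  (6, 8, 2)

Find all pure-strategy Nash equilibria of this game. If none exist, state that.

Pure-strategy Nash equilibria: (Std-C, Std-C, Std-E), (Std-D, Std-D, Std-E)

VendorX against (Std-C, Std-D): payoffs 1, 4 → best response Std-D.
VendorX against (Std-C, Std-E): payoffs 7, 1 → best response Std-C.
VendorX against (Std-D, Std-D): payoffs 1, 6 → best response Std-D.
VendorX against (Std-D, Std-E): payoffs 1, 6 → best response Std-D.
VendorY against (Std-C, Std-D): payoffs 0, 5 → best response Std-D.
VendorY against (Std-C, Std-E): payoffs 5, 0 → best response Std-C.
VendorY against (Std-D, Std-D): payoffs 0, 7 → best response Std-D.
VendorY against (Std-D, Std-E): payoffs 4, 8 → best response Std-D.
VendorZ against (Std-C, Std-C): payoffs 4, 6 → best response Std-E.
VendorZ against (Std-C, Std-D): payoffs 8, 4 → best response Std-D.
VendorZ against (Std-D, Std-C): payoffs 0, 8 → best response Std-E.
VendorZ against (Std-D, Std-D): payoffs 1, 2 → best response Std-E.
Mutual best responses: (Std-C, Std-C, Std-E); (Std-D, Std-D, Std-E).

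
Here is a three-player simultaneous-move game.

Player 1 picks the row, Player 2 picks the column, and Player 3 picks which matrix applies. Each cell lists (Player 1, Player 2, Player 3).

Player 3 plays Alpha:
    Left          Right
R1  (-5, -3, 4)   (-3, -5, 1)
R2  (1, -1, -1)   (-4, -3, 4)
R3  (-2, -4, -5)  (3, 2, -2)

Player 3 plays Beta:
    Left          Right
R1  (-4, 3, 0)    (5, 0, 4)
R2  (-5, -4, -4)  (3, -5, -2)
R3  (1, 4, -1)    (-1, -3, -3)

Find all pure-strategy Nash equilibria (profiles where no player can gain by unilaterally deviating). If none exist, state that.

(R1, Left, Alpha): Player 1 can switch to R2 (-5 → 1). Not NE.
(R1, Left, Beta): Player 1 can switch to R3 (-4 → 1). Not NE.
(R1, Right, Alpha): Player 1 can switch to R3 (-3 → 3). Not NE.
(R1, Right, Beta): Player 2 can switch to Left (0 → 3). Not NE.
(R2, Left, Alpha): Player 1 gets 1, best alternative -2; Player 2 gets -1, best alternative -3; Player 3 gets -1, best alternative -4. No profitable deviation — NE.
(R2, Left, Beta): Player 1 can switch to R1 (-5 → -4). Not NE.
(R2, Right, Alpha): Player 1 can switch to R1 (-4 → -3). Not NE.
(R2, Right, Beta): Player 1 can switch to R1 (3 → 5). Not NE.
(R3, Left, Alpha): Player 1 can switch to R2 (-2 → 1). Not NE.
(R3, Left, Beta): Player 1 gets 1, best alternative -4; Player 2 gets 4, best alternative -3; Player 3 gets -1, best alternative -5. No profitable deviation — NE.
(R3, Right, Alpha): Player 1 gets 3, best alternative -3; Player 2 gets 2, best alternative -4; Player 3 gets -2, best alternative -3. No profitable deviation — NE.
(The remaining 1 profile has a profitable deviation by the same check.)

The pure Nash equilibria are (R2, Left, Alpha); (R3, Left, Beta); (R3, Right, Alpha).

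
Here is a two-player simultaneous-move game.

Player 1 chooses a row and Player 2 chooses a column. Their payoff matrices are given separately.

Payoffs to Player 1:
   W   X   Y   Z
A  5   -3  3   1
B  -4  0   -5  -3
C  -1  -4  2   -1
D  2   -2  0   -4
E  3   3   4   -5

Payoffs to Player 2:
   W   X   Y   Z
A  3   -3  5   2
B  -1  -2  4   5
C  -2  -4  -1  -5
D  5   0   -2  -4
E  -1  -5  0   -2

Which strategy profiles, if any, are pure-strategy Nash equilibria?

(E, Y)

(A, W): Player 2 can switch to Y (3 → 5). Not NE.
(A, X): Player 1 can switch to B (-3 → 0). Not NE.
(A, Y): Player 1 can switch to E (3 → 4). Not NE.
(A, Z): Player 2 can switch to W (2 → 3). Not NE.
(B, W): Player 1 can switch to A (-4 → 5). Not NE.
(B, X): Player 1 can switch to E (0 → 3). Not NE.
(E, Y): Player 1 gets 4, best alternative 3; Player 2 gets 0, best alternative -1. No profitable deviation — NE.
(The remaining 13 profiles each have a profitable deviation by the same check.)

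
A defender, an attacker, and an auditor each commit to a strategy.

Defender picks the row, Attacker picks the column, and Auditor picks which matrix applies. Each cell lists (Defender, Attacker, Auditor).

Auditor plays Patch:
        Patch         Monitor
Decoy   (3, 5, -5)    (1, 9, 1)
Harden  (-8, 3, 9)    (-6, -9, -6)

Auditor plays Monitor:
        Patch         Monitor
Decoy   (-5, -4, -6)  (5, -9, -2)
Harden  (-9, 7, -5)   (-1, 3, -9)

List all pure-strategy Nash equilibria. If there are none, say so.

Defender against (Patch, Patch): payoffs 3, -8 → best response Decoy.
Defender against (Patch, Monitor): payoffs -5, -9 → best response Decoy.
Defender against (Monitor, Patch): payoffs 1, -6 → best response Decoy.
Defender against (Monitor, Monitor): payoffs 5, -1 → best response Decoy.
Attacker against (Decoy, Patch): payoffs 5, 9 → best response Monitor.
Attacker against (Decoy, Monitor): payoffs -4, -9 → best response Patch.
Attacker against (Harden, Patch): payoffs 3, -9 → best response Patch.
Attacker against (Harden, Monitor): payoffs 7, 3 → best response Patch.
Auditor against (Decoy, Patch): payoffs -5, -6 → best response Patch.
Auditor against (Decoy, Monitor): payoffs 1, -2 → best response Patch.
Auditor against (Harden, Patch): payoffs 9, -5 → best response Patch.
Auditor against (Harden, Monitor): payoffs -6, -9 → best response Patch.
Mutual best responses: (Decoy, Monitor, Patch).

(Decoy, Monitor, Patch)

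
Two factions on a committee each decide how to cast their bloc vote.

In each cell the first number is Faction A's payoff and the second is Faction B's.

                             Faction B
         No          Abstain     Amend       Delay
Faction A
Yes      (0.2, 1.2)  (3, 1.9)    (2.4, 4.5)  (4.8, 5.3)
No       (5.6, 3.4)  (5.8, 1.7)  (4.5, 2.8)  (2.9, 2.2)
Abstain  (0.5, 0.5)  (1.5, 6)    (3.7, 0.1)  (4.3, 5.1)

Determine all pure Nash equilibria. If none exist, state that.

(Yes, No): Faction A can switch to No (0.2 → 5.6). Not NE.
(Yes, Abstain): Faction A can switch to No (3 → 5.8). Not NE.
(Yes, Amend): Faction A can switch to No (2.4 → 4.5). Not NE.
(Yes, Delay): Faction A gets 4.8, best alternative 4.3; Faction B gets 5.3, best alternative 4.5. No profitable deviation — NE.
(No, No): Faction A gets 5.6, best alternative 0.5; Faction B gets 3.4, best alternative 2.8. No profitable deviation — NE.
(No, Abstain): Faction B can switch to No (1.7 → 3.4). Not NE.
(No, Amend): Faction B can switch to No (2.8 → 3.4). Not NE.
(No, Delay): Faction A can switch to Yes (2.9 → 4.8). Not NE.
(The remaining 4 profiles each have a profitable deviation by the same check.)

(Yes, Delay) and (No, No)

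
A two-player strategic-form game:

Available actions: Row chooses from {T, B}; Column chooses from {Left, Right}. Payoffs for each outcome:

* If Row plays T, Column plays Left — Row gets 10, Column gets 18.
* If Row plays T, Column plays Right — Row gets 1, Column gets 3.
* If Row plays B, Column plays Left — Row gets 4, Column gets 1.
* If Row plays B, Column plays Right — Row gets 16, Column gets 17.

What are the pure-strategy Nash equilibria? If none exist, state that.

(T, Left): Row gets 10, best alternative 4; Column gets 18, best alternative 3. No profitable deviation — NE.
(T, Right): Row can switch to B (1 → 16). Not NE.
(B, Left): Row can switch to T (4 → 10). Not NE.
(B, Right): Row gets 16, best alternative 1; Column gets 17, best alternative 1. No profitable deviation — NE.

The pure Nash equilibria are (T, Left); (B, Right).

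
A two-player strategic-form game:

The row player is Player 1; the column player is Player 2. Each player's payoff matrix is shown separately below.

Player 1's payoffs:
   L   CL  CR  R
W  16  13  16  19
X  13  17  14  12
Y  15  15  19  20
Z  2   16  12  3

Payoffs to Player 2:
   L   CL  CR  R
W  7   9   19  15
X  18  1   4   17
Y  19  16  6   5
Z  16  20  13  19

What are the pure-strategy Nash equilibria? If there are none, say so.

none

Player 1 against L: payoffs 16, 13, 15, 2 → best response W.
Player 1 against CL: payoffs 13, 17, 15, 16 → best response X.
Player 1 against CR: payoffs 16, 14, 19, 12 → best response Y.
Player 1 against R: payoffs 19, 12, 20, 3 → best response Y.
Player 2 against W: payoffs 7, 9, 19, 15 → best response CR.
Player 2 against X: payoffs 18, 1, 4, 17 → best response L.
Player 2 against Y: payoffs 19, 16, 6, 5 → best response L.
Player 2 against Z: payoffs 16, 20, 13, 19 → best response CL.
No profile is a mutual best response for all players.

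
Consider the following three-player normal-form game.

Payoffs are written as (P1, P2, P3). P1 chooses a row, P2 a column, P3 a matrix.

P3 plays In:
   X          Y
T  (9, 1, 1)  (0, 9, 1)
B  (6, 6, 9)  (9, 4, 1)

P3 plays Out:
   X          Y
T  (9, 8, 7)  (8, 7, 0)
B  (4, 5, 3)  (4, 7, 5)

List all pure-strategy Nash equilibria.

Pure NE: (T, X, Out)

P1 against (X, In): payoffs 9, 6 → best response T.
P1 against (X, Out): payoffs 9, 4 → best response T.
P1 against (Y, In): payoffs 0, 9 → best response B.
P1 against (Y, Out): payoffs 8, 4 → best response T.
P2 against (T, In): payoffs 1, 9 → best response Y.
P2 against (T, Out): payoffs 8, 7 → best response X.
P2 against (B, In): payoffs 6, 4 → best response X.
P2 against (B, Out): payoffs 5, 7 → best response Y.
P3 against (T, X): payoffs 1, 7 → best response Out.
P3 against (T, Y): payoffs 1, 0 → best response In.
P3 against (B, X): payoffs 9, 3 → best response In.
P3 against (B, Y): payoffs 1, 5 → best response Out.
Mutual best responses: (T, X, Out).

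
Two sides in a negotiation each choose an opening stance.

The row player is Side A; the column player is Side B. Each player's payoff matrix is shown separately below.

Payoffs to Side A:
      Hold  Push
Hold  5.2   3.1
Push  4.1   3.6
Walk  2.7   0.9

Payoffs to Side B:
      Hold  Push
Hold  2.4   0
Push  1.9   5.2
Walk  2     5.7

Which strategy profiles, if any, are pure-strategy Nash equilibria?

Pure-strategy Nash equilibria: (Hold, Hold), (Push, Push)

Side A against Hold: payoffs 5.2, 4.1, 2.7 → best response Hold.
Side A against Push: payoffs 3.1, 3.6, 0.9 → best response Push.
Side B against Hold: payoffs 2.4, 0 → best response Hold.
Side B against Push: payoffs 1.9, 5.2 → best response Push.
Side B against Walk: payoffs 2, 5.7 → best response Push.
Mutual best responses: (Hold, Hold); (Push, Push).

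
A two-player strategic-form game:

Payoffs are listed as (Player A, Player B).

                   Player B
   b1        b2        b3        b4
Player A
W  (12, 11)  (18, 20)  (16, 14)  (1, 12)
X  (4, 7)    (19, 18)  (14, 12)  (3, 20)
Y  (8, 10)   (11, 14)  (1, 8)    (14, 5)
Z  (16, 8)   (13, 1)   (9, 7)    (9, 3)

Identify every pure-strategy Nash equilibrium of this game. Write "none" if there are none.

(W, b1): Player A can switch to Z (12 → 16). Not NE.
(W, b2): Player A can switch to X (18 → 19). Not NE.
(W, b3): Player B can switch to b2 (14 → 20). Not NE.
(W, b4): Player A can switch to X (1 → 3). Not NE.
(X, b1): Player A can switch to W (4 → 12). Not NE.
(X, b2): Player B can switch to b4 (18 → 20). Not NE.
(X, b3): Player A can switch to W (14 → 16). Not NE.
(X, b4): Player A can switch to Y (3 → 14). Not NE.
(Y, b1): Player A can switch to W (8 → 12). Not NE.
(Y, b2): Player A can switch to W (11 → 18). Not NE.
(Z, b1): Player A gets 16, best alternative 12; Player B gets 8, best alternative 7. No profitable deviation — NE.
(The remaining 5 profiles each have a profitable deviation by the same check.)

(Z, b1)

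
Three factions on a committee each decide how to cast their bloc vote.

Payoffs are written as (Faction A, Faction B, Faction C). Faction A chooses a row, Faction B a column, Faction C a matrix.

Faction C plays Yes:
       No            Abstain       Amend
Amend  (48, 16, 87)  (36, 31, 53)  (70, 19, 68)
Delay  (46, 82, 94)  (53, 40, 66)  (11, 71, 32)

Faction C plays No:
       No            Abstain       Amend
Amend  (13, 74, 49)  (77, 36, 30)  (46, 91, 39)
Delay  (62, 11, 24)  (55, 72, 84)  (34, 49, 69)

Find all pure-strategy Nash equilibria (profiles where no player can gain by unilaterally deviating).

(Amend, No, Yes): Faction B can switch to Abstain (16 → 31). Not NE.
(Amend, No, No): Faction A can switch to Delay (13 → 62). Not NE.
(Amend, Abstain, Yes): Faction A can switch to Delay (36 → 53). Not NE.
(Amend, Abstain, No): Faction B can switch to No (36 → 74). Not NE.
(Amend, Amend, Yes): Faction B can switch to Abstain (19 → 31). Not NE.
(Amend, Amend, No): Faction C can switch to Yes (39 → 68). Not NE.
(Delay, No, Yes): Faction A can switch to Amend (46 → 48). Not NE.
(Delay, No, No): Faction B can switch to Abstain (11 → 72). Not NE.
(The remaining 4 profiles each have a profitable deviation by the same check.)

No pure-strategy Nash equilibrium.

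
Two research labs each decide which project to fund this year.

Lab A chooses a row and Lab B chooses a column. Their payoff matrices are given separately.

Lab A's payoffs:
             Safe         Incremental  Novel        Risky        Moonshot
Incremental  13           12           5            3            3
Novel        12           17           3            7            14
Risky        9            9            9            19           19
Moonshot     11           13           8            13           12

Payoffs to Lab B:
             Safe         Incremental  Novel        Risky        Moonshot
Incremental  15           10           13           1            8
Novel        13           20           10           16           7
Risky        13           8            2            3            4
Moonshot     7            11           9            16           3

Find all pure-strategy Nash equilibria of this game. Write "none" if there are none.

(Incremental, Safe): Lab A gets 13, best alternative 12; Lab B gets 15, best alternative 13. No profitable deviation — NE.
(Incremental, Incremental): Lab A can switch to Novel (12 → 17). Not NE.
(Incremental, Novel): Lab A can switch to Risky (5 → 9). Not NE.
(Incremental, Risky): Lab A can switch to Novel (3 → 7). Not NE.
(Incremental, Moonshot): Lab A can switch to Novel (3 → 14). Not NE.
(Novel, Safe): Lab A can switch to Incremental (12 → 13). Not NE.
(Novel, Incremental): Lab A gets 17, best alternative 13; Lab B gets 20, best alternative 16. No profitable deviation — NE.
(Novel, Novel): Lab A can switch to Incremental (3 → 5). Not NE.
(Novel, Risky): Lab A can switch to Risky (7 → 19). Not NE.
(Novel, Moonshot): Lab A can switch to Risky (14 → 19). Not NE.
(Risky, Safe): Lab A can switch to Incremental (9 → 13). Not NE.
(Risky, Incremental): Lab A can switch to Incremental (9 → 12). Not NE.
(Risky, Novel): Lab B can switch to Safe (2 → 13). Not NE.
(Risky, Risky): Lab B can switch to Safe (3 → 13). Not NE.
(The remaining 6 profiles each have a profitable deviation by the same check.)

The pure Nash equilibria are (Incremental, Safe) and (Novel, Incremental).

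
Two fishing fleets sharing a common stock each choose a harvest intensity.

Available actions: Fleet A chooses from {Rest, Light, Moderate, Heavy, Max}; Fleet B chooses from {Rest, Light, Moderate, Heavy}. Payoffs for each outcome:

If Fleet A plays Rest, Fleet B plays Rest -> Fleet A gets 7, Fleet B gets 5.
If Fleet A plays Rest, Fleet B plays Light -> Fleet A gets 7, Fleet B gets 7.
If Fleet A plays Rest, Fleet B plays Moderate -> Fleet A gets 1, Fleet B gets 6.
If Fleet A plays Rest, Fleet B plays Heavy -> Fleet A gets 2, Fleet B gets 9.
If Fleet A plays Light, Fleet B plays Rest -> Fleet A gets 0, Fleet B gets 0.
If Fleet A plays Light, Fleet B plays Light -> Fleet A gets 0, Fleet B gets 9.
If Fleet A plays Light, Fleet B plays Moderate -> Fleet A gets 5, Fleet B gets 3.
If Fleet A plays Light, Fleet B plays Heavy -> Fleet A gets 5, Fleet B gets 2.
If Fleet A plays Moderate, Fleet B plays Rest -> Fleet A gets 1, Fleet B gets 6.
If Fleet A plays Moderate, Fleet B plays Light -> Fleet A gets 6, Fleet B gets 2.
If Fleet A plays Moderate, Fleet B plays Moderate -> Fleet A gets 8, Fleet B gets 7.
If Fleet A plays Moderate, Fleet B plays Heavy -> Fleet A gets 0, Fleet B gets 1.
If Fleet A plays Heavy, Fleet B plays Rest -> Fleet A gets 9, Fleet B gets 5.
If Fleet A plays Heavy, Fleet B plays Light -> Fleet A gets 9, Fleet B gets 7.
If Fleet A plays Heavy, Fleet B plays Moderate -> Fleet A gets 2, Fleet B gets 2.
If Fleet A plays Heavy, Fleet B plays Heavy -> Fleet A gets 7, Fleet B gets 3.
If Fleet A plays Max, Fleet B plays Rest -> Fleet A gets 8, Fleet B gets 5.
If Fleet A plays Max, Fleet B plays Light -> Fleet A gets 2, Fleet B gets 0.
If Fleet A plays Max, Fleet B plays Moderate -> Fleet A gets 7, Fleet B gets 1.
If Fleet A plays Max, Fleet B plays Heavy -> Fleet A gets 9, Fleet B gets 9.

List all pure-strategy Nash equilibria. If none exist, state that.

Pure-strategy Nash equilibria: (Moderate, Moderate), (Heavy, Light), (Max, Heavy)

For each player, find the best response to each opponent profile; mutual best responses are the pure NE.
Fleet A against Rest: payoffs 7, 0, 1, 9, 8 → best response Heavy.
Fleet A against Light: payoffs 7, 0, 6, 9, 2 → best response Heavy.
Fleet A against Moderate: payoffs 1, 5, 8, 2, 7 → best response Moderate.
Fleet A against Heavy: payoffs 2, 5, 0, 7, 9 → best response Max.
Fleet B against Rest: payoffs 5, 7, 6, 9 → best response Heavy.
Fleet B against Light: payoffs 0, 9, 3, 2 → best response Light.
Fleet B against Moderate: payoffs 6, 2, 7, 1 → best response Moderate.
Fleet B against Heavy: payoffs 5, 7, 2, 3 → best response Light.
Fleet B against Max: payoffs 5, 0, 1, 9 → best response Heavy.
Mutual best responses: (Moderate, Moderate); (Heavy, Light); (Max, Heavy).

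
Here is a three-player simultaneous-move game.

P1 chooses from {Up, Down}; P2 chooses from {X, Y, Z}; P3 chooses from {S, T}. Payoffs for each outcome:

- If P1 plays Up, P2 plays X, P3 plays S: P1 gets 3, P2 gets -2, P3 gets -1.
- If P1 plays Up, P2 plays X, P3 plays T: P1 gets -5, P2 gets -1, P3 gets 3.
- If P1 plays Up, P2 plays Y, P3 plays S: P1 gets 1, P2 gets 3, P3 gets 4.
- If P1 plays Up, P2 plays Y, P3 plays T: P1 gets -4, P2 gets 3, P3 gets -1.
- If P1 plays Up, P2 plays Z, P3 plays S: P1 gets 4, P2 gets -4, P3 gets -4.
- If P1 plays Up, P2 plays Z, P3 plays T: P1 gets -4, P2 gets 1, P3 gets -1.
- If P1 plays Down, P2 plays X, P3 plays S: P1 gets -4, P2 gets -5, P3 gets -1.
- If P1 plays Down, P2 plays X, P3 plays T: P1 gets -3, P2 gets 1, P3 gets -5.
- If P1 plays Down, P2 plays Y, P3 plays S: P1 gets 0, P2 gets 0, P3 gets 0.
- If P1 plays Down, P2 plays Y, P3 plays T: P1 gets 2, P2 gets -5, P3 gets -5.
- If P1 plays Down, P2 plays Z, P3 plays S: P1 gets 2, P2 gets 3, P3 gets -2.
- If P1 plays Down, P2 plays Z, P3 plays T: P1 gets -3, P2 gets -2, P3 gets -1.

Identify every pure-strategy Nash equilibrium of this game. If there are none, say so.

Pure NE: (Up, Y, S)

For each strategy profile, look for a profitable unilateral deviation.
(Up, X, S): P2 can switch to Y (-2 → 3). Not NE.
(Up, X, T): P1 can switch to Down (-5 → -3). Not NE.
(Up, Y, S): P1 gets 1, best alternative 0; P2 gets 3, best alternative -2; P3 gets 4, best alternative -1. No profitable deviation — NE.
(Up, Y, T): P1 can switch to Down (-4 → 2). Not NE.
(Up, Z, S): P2 can switch to X (-4 → -2). Not NE.
(Up, Z, T): P1 can switch to Down (-4 → -3). Not NE.
(Down, X, S): P1 can switch to Up (-4 → 3). Not NE.
(Down, X, T): P3 can switch to S (-5 → -1). Not NE.
(Down, Y, S): P1 can switch to Up (0 → 1). Not NE.
(Down, Y, T): P2 can switch to X (-5 → 1). Not NE.
(Down, Z, S): P1 can switch to Up (2 → 4). Not NE.
(Down, Z, T): P2 can switch to X (-2 → 1). Not NE.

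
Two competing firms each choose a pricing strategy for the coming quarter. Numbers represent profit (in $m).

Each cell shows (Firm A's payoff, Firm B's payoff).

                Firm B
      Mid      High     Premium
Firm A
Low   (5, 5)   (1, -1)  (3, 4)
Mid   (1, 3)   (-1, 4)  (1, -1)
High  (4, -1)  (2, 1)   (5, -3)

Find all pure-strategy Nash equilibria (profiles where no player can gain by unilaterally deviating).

Mark each player's best response to every combination of opponents' strategies; a profile where every player is best-responding is a pure Nash equilibrium.
Firm A against Mid: payoffs 5, 1, 4 → best response Low.
Firm A against High: payoffs 1, -1, 2 → best response High.
Firm A against Premium: payoffs 3, 1, 5 → best response High.
Firm B against Low: payoffs 5, -1, 4 → best response Mid.
Firm B against Mid: payoffs 3, 4, -1 → best response High.
Firm B against High: payoffs -1, 1, -3 → best response High.
Mutual best responses: (Low, Mid); (High, High).

The pure Nash equilibria are (Low, Mid), (High, High).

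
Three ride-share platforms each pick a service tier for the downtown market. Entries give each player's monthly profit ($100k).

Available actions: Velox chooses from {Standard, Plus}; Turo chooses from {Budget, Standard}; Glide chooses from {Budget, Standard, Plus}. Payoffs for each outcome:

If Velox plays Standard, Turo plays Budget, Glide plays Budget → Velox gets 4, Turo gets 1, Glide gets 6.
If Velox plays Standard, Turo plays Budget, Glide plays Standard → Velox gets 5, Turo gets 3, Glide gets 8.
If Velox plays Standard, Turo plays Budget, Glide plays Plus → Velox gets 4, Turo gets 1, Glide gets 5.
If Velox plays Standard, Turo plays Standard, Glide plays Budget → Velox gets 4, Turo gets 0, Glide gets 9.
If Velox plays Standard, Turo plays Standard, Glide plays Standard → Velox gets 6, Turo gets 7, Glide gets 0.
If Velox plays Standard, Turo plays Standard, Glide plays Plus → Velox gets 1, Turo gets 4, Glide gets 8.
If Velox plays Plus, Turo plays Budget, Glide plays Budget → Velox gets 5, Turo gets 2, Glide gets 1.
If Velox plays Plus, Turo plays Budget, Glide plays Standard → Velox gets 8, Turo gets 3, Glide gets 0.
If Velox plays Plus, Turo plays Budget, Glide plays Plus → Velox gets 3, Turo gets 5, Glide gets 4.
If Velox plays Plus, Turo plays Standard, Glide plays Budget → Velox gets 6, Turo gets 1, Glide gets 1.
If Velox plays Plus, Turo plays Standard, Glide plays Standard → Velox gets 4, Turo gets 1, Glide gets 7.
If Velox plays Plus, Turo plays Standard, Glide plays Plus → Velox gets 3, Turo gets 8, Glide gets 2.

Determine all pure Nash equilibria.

Velox against (Budget, Budget): payoffs 4, 5 → best response Plus.
Velox against (Budget, Standard): payoffs 5, 8 → best response Plus.
Velox against (Budget, Plus): payoffs 4, 3 → best response Standard.
Velox against (Standard, Budget): payoffs 4, 6 → best response Plus.
Velox against (Standard, Standard): payoffs 6, 4 → best response Standard.
Velox against (Standard, Plus): payoffs 1, 3 → best response Plus.
Turo against (Standard, Budget): payoffs 1, 0 → best response Budget.
Turo against (Standard, Standard): payoffs 3, 7 → best response Standard.
Turo against (Standard, Plus): payoffs 1, 4 → best response Standard.
Turo against (Plus, Budget): payoffs 2, 1 → best response Budget.
Turo against (Plus, Standard): payoffs 3, 1 → best response Budget.
Turo against (Plus, Plus): payoffs 5, 8 → best response Standard.
Glide against (Standard, Budget): payoffs 6, 8, 5 → best response Standard.
Glide against (Standard, Standard): payoffs 9, 0, 8 → best response Budget.
Glide against (Plus, Budget): payoffs 1, 0, 4 → best response Plus.
Glide against (Plus, Standard): payoffs 1, 7, 2 → best response Standard.
No profile is a mutual best response for all players.

No pure-strategy Nash equilibrium.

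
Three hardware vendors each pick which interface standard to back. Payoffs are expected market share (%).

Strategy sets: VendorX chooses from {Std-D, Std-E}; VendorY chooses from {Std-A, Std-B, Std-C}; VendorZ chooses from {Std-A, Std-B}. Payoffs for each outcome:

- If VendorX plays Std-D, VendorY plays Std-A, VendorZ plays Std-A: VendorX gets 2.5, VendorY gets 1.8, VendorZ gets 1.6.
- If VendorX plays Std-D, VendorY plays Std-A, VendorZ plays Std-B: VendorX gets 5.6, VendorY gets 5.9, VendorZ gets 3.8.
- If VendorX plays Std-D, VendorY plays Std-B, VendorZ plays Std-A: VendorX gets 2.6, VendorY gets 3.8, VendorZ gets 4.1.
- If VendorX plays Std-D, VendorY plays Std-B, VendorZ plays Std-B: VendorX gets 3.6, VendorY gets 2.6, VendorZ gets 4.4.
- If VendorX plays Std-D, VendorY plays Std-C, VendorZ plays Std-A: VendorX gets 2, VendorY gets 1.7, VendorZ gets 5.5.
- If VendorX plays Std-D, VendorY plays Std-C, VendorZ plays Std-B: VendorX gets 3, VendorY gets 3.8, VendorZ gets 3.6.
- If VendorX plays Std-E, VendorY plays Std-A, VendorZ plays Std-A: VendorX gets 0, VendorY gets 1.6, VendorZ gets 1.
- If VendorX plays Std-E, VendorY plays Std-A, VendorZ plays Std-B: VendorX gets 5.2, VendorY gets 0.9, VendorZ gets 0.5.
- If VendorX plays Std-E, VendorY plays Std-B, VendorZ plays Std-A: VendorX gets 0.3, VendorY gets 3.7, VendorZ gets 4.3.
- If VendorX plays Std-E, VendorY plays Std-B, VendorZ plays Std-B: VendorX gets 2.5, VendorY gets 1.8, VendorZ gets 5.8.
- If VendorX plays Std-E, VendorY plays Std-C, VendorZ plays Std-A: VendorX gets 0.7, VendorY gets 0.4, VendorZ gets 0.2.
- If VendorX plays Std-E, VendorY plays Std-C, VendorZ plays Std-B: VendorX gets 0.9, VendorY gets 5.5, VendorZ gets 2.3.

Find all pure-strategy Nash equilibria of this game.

VendorX against (Std-A, Std-A): payoffs 2.5, 0 → best response Std-D.
VendorX against (Std-A, Std-B): payoffs 5.6, 5.2 → best response Std-D.
VendorX against (Std-B, Std-A): payoffs 2.6, 0.3 → best response Std-D.
VendorX against (Std-B, Std-B): payoffs 3.6, 2.5 → best response Std-D.
VendorX against (Std-C, Std-A): payoffs 2, 0.7 → best response Std-D.
VendorX against (Std-C, Std-B): payoffs 3, 0.9 → best response Std-D.
VendorY against (Std-D, Std-A): payoffs 1.8, 3.8, 1.7 → best response Std-B.
VendorY against (Std-D, Std-B): payoffs 5.9, 2.6, 3.8 → best response Std-A.
VendorY against (Std-E, Std-A): payoffs 1.6, 3.7, 0.4 → best response Std-B.
VendorY against (Std-E, Std-B): payoffs 0.9, 1.8, 5.5 → best response Std-C.
VendorZ against (Std-D, Std-A): payoffs 1.6, 3.8 → best response Std-B.
VendorZ against (Std-D, Std-B): payoffs 4.1, 4.4 → best response Std-B.
VendorZ against (Std-D, Std-C): payoffs 5.5, 3.6 → best response Std-A.
VendorZ against (Std-E, Std-A): payoffs 1, 0.5 → best response Std-A.
VendorZ against (Std-E, Std-B): payoffs 4.3, 5.8 → best response Std-B.
VendorZ against (Std-E, Std-C): payoffs 0.2, 2.3 → best response Std-B.
Mutual best responses: (Std-D, Std-A, Std-B).

The unique pure-strategy Nash equilibrium is (Std-D, Std-A, Std-B).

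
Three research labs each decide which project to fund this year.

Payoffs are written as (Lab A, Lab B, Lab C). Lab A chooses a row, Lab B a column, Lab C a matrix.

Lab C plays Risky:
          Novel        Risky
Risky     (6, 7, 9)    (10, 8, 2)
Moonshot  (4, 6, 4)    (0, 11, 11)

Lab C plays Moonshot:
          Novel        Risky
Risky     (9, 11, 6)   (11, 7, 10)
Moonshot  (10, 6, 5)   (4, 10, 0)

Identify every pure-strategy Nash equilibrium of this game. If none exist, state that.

This game has no pure Nash equilibrium.

(Risky, Novel, Risky): Lab B can switch to Risky (7 → 8). Not NE.
(Risky, Novel, Moonshot): Lab A can switch to Moonshot (9 → 10). Not NE.
(Risky, Risky, Risky): Lab C can switch to Moonshot (2 → 10). Not NE.
(Risky, Risky, Moonshot): Lab B can switch to Novel (7 → 11). Not NE.
(Moonshot, Novel, Risky): Lab A can switch to Risky (4 → 6). Not NE.
(Moonshot, Novel, Moonshot): Lab B can switch to Risky (6 → 10). Not NE.
(Moonshot, Risky, Risky): Lab A can switch to Risky (0 → 10). Not NE.
(Moonshot, Risky, Moonshot): Lab A can switch to Risky (4 → 11). Not NE.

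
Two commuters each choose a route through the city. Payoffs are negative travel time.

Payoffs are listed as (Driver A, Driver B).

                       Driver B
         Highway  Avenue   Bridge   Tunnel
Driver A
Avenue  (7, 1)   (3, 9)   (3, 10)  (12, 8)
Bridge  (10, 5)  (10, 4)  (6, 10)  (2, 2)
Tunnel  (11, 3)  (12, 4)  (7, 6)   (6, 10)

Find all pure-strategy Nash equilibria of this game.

(Avenue, Highway): Driver A can switch to Bridge (7 → 10). Not NE.
(Avenue, Avenue): Driver A can switch to Bridge (3 → 10). Not NE.
(Avenue, Bridge): Driver A can switch to Bridge (3 → 6). Not NE.
(Avenue, Tunnel): Driver B can switch to Avenue (8 → 9). Not NE.
(Bridge, Highway): Driver A can switch to Tunnel (10 → 11). Not NE.
(Bridge, Avenue): Driver A can switch to Tunnel (10 → 12). Not NE.
(Bridge, Bridge): Driver A can switch to Tunnel (6 → 7). Not NE.
(Bridge, Tunnel): Driver A can switch to Avenue (2 → 12). Not NE.
(Tunnel, Highway): Driver B can switch to Avenue (3 → 4). Not NE.
(Tunnel, Avenue): Driver B can switch to Bridge (4 → 6). Not NE.
(Tunnel, Bridge): Driver B can switch to Tunnel (6 → 10). Not NE.
(Tunnel, Tunnel): Driver A can switch to Avenue (6 → 12). Not NE.

none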